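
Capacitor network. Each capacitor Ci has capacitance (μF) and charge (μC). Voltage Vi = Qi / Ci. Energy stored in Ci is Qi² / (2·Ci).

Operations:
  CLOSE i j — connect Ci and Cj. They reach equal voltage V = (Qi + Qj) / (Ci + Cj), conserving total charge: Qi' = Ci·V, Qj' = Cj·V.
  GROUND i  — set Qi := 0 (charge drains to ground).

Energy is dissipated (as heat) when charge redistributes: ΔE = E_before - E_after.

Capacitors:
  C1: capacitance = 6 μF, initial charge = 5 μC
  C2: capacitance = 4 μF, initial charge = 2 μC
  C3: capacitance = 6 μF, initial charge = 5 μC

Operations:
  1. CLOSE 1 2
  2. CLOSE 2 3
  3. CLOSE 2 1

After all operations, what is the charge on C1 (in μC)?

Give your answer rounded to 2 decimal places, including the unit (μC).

Initial: C1(6μF, Q=5μC, V=0.83V), C2(4μF, Q=2μC, V=0.50V), C3(6μF, Q=5μC, V=0.83V)
Op 1: CLOSE 1-2: Q_total=7.00, C_total=10.00, V=0.70; Q1=4.20, Q2=2.80; dissipated=0.133
Op 2: CLOSE 2-3: Q_total=7.80, C_total=10.00, V=0.78; Q2=3.12, Q3=4.68; dissipated=0.021
Op 3: CLOSE 2-1: Q_total=7.32, C_total=10.00, V=0.73; Q2=2.93, Q1=4.39; dissipated=0.008
Final charges: Q1=4.39, Q2=2.93, Q3=4.68

Answer: 4.39 μC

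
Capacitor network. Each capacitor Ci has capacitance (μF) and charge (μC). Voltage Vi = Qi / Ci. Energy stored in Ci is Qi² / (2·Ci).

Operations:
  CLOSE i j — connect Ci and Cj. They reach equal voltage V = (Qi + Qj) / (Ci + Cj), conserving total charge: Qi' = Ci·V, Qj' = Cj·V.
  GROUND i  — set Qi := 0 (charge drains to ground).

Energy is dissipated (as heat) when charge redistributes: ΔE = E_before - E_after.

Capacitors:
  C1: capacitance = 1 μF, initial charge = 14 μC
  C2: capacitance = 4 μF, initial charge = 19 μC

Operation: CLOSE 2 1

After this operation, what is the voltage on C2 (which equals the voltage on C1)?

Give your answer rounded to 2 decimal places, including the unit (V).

Answer: 6.60 V

Derivation:
Initial: C1(1μF, Q=14μC, V=14.00V), C2(4μF, Q=19μC, V=4.75V)
Op 1: CLOSE 2-1: Q_total=33.00, C_total=5.00, V=6.60; Q2=26.40, Q1=6.60; dissipated=34.225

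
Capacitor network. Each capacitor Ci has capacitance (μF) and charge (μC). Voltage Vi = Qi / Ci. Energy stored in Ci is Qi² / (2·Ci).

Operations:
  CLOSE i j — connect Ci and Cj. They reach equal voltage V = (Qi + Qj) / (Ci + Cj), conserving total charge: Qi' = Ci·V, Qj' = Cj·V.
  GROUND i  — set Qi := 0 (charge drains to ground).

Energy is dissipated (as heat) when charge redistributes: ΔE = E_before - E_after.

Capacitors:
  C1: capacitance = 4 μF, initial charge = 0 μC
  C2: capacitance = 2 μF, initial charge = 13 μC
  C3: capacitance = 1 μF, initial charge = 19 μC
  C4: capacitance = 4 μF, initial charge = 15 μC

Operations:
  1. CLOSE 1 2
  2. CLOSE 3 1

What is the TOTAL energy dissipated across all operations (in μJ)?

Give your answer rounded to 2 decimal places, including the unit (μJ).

Answer: 141.51 μJ

Derivation:
Initial: C1(4μF, Q=0μC, V=0.00V), C2(2μF, Q=13μC, V=6.50V), C3(1μF, Q=19μC, V=19.00V), C4(4μF, Q=15μC, V=3.75V)
Op 1: CLOSE 1-2: Q_total=13.00, C_total=6.00, V=2.17; Q1=8.67, Q2=4.33; dissipated=28.167
Op 2: CLOSE 3-1: Q_total=27.67, C_total=5.00, V=5.53; Q3=5.53, Q1=22.13; dissipated=113.344
Total dissipated: 141.511 μJ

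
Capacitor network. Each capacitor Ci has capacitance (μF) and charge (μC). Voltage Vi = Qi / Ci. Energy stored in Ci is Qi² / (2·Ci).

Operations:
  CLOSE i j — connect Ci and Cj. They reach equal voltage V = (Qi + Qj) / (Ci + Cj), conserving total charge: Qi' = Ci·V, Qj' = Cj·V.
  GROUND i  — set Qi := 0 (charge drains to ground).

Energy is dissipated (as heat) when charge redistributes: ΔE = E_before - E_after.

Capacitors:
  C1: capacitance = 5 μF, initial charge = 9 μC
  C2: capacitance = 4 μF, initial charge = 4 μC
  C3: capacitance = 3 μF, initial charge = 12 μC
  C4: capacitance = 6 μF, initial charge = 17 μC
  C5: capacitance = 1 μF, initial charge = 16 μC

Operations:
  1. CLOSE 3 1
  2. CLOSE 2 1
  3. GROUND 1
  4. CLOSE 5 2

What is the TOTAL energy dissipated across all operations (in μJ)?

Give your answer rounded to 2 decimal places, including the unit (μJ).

Initial: C1(5μF, Q=9μC, V=1.80V), C2(4μF, Q=4μC, V=1.00V), C3(3μF, Q=12μC, V=4.00V), C4(6μF, Q=17μC, V=2.83V), C5(1μF, Q=16μC, V=16.00V)
Op 1: CLOSE 3-1: Q_total=21.00, C_total=8.00, V=2.62; Q3=7.88, Q1=13.12; dissipated=4.537
Op 2: CLOSE 2-1: Q_total=17.12, C_total=9.00, V=1.90; Q2=7.61, Q1=9.51; dissipated=2.934
Op 3: GROUND 1: Q1=0; energy lost=9.051
Op 4: CLOSE 5-2: Q_total=23.61, C_total=5.00, V=4.72; Q5=4.72, Q2=18.89; dissipated=79.493
Total dissipated: 96.016 μJ

Answer: 96.02 μJ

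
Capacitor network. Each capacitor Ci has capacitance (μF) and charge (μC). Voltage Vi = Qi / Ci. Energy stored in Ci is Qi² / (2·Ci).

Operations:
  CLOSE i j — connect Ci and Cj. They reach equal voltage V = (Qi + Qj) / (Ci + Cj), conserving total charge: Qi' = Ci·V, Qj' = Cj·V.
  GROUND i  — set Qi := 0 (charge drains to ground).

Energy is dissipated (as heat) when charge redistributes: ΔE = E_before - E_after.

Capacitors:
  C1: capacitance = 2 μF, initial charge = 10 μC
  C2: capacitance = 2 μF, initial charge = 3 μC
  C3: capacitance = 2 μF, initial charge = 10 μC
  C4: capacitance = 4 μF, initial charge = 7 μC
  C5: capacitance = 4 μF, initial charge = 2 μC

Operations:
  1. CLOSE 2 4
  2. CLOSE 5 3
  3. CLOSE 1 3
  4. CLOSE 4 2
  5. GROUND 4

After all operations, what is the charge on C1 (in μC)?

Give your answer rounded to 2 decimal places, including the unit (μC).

Answer: 7.00 μC

Derivation:
Initial: C1(2μF, Q=10μC, V=5.00V), C2(2μF, Q=3μC, V=1.50V), C3(2μF, Q=10μC, V=5.00V), C4(4μF, Q=7μC, V=1.75V), C5(4μF, Q=2μC, V=0.50V)
Op 1: CLOSE 2-4: Q_total=10.00, C_total=6.00, V=1.67; Q2=3.33, Q4=6.67; dissipated=0.042
Op 2: CLOSE 5-3: Q_total=12.00, C_total=6.00, V=2.00; Q5=8.00, Q3=4.00; dissipated=13.500
Op 3: CLOSE 1-3: Q_total=14.00, C_total=4.00, V=3.50; Q1=7.00, Q3=7.00; dissipated=4.500
Op 4: CLOSE 4-2: Q_total=10.00, C_total=6.00, V=1.67; Q4=6.67, Q2=3.33; dissipated=0.000
Op 5: GROUND 4: Q4=0; energy lost=5.556
Final charges: Q1=7.00, Q2=3.33, Q3=7.00, Q4=0.00, Q5=8.00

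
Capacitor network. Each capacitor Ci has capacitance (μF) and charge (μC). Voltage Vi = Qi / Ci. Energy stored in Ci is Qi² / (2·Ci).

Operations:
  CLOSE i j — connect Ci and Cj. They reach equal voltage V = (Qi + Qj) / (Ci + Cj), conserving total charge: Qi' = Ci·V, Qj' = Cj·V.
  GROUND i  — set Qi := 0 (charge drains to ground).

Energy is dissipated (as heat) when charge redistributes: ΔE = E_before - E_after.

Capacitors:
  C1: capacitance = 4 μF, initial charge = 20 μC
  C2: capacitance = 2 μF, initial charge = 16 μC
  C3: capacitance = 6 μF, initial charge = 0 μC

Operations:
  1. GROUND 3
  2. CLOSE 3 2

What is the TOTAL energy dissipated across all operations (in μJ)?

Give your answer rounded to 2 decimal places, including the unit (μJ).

Initial: C1(4μF, Q=20μC, V=5.00V), C2(2μF, Q=16μC, V=8.00V), C3(6μF, Q=0μC, V=0.00V)
Op 1: GROUND 3: Q3=0; energy lost=0.000
Op 2: CLOSE 3-2: Q_total=16.00, C_total=8.00, V=2.00; Q3=12.00, Q2=4.00; dissipated=48.000
Total dissipated: 48.000 μJ

Answer: 48.00 μJ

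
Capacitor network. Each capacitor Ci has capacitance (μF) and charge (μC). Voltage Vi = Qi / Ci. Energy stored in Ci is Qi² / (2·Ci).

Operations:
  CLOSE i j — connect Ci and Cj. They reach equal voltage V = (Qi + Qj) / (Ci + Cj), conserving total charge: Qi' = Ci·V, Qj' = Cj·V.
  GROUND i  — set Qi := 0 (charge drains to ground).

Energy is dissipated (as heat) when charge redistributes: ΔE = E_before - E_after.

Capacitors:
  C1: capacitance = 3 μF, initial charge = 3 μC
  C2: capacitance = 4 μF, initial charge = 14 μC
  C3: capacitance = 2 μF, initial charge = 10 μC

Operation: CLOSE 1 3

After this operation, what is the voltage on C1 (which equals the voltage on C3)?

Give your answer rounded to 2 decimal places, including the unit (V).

Answer: 2.60 V

Derivation:
Initial: C1(3μF, Q=3μC, V=1.00V), C2(4μF, Q=14μC, V=3.50V), C3(2μF, Q=10μC, V=5.00V)
Op 1: CLOSE 1-3: Q_total=13.00, C_total=5.00, V=2.60; Q1=7.80, Q3=5.20; dissipated=9.600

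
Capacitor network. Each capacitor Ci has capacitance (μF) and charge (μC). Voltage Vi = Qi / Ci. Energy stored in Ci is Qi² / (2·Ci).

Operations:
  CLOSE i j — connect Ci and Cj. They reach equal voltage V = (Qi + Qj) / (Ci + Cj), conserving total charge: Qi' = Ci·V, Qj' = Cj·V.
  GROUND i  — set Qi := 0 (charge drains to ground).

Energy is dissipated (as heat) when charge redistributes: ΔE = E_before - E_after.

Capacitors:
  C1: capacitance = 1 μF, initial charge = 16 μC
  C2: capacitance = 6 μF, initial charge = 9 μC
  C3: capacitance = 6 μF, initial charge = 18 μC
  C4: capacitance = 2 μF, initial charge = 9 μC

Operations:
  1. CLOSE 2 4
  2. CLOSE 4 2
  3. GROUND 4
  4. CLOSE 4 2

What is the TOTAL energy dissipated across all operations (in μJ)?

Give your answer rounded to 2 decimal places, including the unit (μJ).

Answer: 15.61 μJ

Derivation:
Initial: C1(1μF, Q=16μC, V=16.00V), C2(6μF, Q=9μC, V=1.50V), C3(6μF, Q=18μC, V=3.00V), C4(2μF, Q=9μC, V=4.50V)
Op 1: CLOSE 2-4: Q_total=18.00, C_total=8.00, V=2.25; Q2=13.50, Q4=4.50; dissipated=6.750
Op 2: CLOSE 4-2: Q_total=18.00, C_total=8.00, V=2.25; Q4=4.50, Q2=13.50; dissipated=0.000
Op 3: GROUND 4: Q4=0; energy lost=5.062
Op 4: CLOSE 4-2: Q_total=13.50, C_total=8.00, V=1.69; Q4=3.38, Q2=10.12; dissipated=3.797
Total dissipated: 15.609 μJ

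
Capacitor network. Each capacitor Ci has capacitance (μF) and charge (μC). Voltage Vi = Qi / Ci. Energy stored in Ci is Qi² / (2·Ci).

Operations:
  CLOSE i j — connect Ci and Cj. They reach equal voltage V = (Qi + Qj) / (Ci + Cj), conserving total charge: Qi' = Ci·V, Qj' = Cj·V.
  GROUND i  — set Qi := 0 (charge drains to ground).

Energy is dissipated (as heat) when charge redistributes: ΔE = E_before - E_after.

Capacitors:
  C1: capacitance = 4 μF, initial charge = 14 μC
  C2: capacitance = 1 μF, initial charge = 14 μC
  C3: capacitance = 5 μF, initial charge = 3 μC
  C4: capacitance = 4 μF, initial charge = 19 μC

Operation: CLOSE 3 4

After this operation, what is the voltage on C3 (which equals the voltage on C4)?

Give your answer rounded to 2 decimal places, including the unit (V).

Initial: C1(4μF, Q=14μC, V=3.50V), C2(1μF, Q=14μC, V=14.00V), C3(5μF, Q=3μC, V=0.60V), C4(4μF, Q=19μC, V=4.75V)
Op 1: CLOSE 3-4: Q_total=22.00, C_total=9.00, V=2.44; Q3=12.22, Q4=9.78; dissipated=19.136

Answer: 2.44 V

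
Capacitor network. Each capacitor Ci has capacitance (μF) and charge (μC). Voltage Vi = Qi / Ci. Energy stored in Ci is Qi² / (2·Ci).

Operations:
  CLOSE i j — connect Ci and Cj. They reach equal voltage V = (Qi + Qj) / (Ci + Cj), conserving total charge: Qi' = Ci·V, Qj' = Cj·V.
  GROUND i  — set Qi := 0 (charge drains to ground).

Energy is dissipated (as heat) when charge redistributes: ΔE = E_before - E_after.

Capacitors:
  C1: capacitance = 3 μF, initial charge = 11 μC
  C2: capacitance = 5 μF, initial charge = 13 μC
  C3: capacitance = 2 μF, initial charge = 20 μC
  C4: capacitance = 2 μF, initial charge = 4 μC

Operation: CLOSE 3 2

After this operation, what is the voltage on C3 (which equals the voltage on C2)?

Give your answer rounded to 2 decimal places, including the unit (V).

Answer: 4.71 V

Derivation:
Initial: C1(3μF, Q=11μC, V=3.67V), C2(5μF, Q=13μC, V=2.60V), C3(2μF, Q=20μC, V=10.00V), C4(2μF, Q=4μC, V=2.00V)
Op 1: CLOSE 3-2: Q_total=33.00, C_total=7.00, V=4.71; Q3=9.43, Q2=23.57; dissipated=39.114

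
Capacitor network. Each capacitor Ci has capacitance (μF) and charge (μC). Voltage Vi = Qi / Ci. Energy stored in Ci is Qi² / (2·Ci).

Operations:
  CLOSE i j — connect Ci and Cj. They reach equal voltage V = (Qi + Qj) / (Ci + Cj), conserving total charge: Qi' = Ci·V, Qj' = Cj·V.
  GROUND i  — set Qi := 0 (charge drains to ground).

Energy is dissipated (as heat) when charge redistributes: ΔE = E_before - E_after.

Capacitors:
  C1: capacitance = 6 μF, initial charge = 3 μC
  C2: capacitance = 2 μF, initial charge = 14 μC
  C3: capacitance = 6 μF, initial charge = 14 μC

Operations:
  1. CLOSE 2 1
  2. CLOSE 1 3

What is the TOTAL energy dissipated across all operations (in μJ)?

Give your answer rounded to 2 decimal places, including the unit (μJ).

Answer: 31.75 μJ

Derivation:
Initial: C1(6μF, Q=3μC, V=0.50V), C2(2μF, Q=14μC, V=7.00V), C3(6μF, Q=14μC, V=2.33V)
Op 1: CLOSE 2-1: Q_total=17.00, C_total=8.00, V=2.12; Q2=4.25, Q1=12.75; dissipated=31.688
Op 2: CLOSE 1-3: Q_total=26.75, C_total=12.00, V=2.23; Q1=13.38, Q3=13.38; dissipated=0.065
Total dissipated: 31.753 μJ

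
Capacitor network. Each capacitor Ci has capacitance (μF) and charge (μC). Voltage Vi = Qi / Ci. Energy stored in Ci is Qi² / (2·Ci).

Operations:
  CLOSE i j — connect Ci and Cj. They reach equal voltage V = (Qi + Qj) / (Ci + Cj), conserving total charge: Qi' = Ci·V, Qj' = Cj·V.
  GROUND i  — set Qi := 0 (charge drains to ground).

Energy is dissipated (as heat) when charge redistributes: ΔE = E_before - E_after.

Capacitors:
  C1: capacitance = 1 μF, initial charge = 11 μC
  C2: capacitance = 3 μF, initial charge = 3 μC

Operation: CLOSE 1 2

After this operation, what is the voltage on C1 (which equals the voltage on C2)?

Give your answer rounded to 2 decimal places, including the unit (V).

Initial: C1(1μF, Q=11μC, V=11.00V), C2(3μF, Q=3μC, V=1.00V)
Op 1: CLOSE 1-2: Q_total=14.00, C_total=4.00, V=3.50; Q1=3.50, Q2=10.50; dissipated=37.500

Answer: 3.50 V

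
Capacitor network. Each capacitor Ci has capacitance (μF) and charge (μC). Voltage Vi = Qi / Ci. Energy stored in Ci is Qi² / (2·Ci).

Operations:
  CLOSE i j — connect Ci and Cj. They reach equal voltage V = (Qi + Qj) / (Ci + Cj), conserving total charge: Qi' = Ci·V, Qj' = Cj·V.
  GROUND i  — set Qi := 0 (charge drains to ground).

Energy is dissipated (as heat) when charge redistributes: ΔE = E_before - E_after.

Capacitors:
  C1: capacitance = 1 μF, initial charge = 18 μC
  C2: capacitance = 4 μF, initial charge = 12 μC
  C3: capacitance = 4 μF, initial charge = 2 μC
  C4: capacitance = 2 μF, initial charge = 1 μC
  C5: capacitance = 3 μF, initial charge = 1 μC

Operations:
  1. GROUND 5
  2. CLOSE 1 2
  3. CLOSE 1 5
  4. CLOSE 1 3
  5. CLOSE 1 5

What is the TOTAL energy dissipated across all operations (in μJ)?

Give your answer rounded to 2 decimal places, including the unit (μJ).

Initial: C1(1μF, Q=18μC, V=18.00V), C2(4μF, Q=12μC, V=3.00V), C3(4μF, Q=2μC, V=0.50V), C4(2μF, Q=1μC, V=0.50V), C5(3μF, Q=1μC, V=0.33V)
Op 1: GROUND 5: Q5=0; energy lost=0.167
Op 2: CLOSE 1-2: Q_total=30.00, C_total=5.00, V=6.00; Q1=6.00, Q2=24.00; dissipated=90.000
Op 3: CLOSE 1-5: Q_total=6.00, C_total=4.00, V=1.50; Q1=1.50, Q5=4.50; dissipated=13.500
Op 4: CLOSE 1-3: Q_total=3.50, C_total=5.00, V=0.70; Q1=0.70, Q3=2.80; dissipated=0.400
Op 5: CLOSE 1-5: Q_total=5.20, C_total=4.00, V=1.30; Q1=1.30, Q5=3.90; dissipated=0.240
Total dissipated: 104.307 μJ

Answer: 104.31 μJ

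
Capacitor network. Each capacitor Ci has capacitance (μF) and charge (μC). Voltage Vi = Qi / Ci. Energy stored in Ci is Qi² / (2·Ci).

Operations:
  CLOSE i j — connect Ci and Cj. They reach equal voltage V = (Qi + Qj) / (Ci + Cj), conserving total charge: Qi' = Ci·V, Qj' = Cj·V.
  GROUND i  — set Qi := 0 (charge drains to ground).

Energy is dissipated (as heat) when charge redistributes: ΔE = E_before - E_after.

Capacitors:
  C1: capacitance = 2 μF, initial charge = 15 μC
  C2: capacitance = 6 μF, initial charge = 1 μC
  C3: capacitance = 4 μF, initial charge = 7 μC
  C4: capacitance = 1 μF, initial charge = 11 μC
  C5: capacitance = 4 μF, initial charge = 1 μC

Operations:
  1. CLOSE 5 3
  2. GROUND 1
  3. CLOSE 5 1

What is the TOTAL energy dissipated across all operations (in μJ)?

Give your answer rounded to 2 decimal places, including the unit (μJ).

Initial: C1(2μF, Q=15μC, V=7.50V), C2(6μF, Q=1μC, V=0.17V), C3(4μF, Q=7μC, V=1.75V), C4(1μF, Q=11μC, V=11.00V), C5(4μF, Q=1μC, V=0.25V)
Op 1: CLOSE 5-3: Q_total=8.00, C_total=8.00, V=1.00; Q5=4.00, Q3=4.00; dissipated=2.250
Op 2: GROUND 1: Q1=0; energy lost=56.250
Op 3: CLOSE 5-1: Q_total=4.00, C_total=6.00, V=0.67; Q5=2.67, Q1=1.33; dissipated=0.667
Total dissipated: 59.167 μJ

Answer: 59.17 μJ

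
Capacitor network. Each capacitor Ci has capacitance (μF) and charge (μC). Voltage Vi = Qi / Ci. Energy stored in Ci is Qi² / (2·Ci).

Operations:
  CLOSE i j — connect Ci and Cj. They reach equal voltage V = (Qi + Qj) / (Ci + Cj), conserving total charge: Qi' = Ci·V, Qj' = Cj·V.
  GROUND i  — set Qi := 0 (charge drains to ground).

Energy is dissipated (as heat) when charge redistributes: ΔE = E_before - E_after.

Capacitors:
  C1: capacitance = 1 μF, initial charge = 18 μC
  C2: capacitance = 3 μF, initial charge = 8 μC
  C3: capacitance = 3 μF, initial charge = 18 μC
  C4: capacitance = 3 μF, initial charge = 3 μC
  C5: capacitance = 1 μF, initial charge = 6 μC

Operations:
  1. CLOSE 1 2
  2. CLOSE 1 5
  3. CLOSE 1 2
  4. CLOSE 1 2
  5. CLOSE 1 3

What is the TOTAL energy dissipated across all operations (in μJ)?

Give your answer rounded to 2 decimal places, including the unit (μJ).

Initial: C1(1μF, Q=18μC, V=18.00V), C2(3μF, Q=8μC, V=2.67V), C3(3μF, Q=18μC, V=6.00V), C4(3μF, Q=3μC, V=1.00V), C5(1μF, Q=6μC, V=6.00V)
Op 1: CLOSE 1-2: Q_total=26.00, C_total=4.00, V=6.50; Q1=6.50, Q2=19.50; dissipated=88.167
Op 2: CLOSE 1-5: Q_total=12.50, C_total=2.00, V=6.25; Q1=6.25, Q5=6.25; dissipated=0.062
Op 3: CLOSE 1-2: Q_total=25.75, C_total=4.00, V=6.44; Q1=6.44, Q2=19.31; dissipated=0.023
Op 4: CLOSE 1-2: Q_total=25.75, C_total=4.00, V=6.44; Q1=6.44, Q2=19.31; dissipated=0.000
Op 5: CLOSE 1-3: Q_total=24.44, C_total=4.00, V=6.11; Q1=6.11, Q3=18.33; dissipated=0.072
Total dissipated: 88.324 μJ

Answer: 88.32 μJ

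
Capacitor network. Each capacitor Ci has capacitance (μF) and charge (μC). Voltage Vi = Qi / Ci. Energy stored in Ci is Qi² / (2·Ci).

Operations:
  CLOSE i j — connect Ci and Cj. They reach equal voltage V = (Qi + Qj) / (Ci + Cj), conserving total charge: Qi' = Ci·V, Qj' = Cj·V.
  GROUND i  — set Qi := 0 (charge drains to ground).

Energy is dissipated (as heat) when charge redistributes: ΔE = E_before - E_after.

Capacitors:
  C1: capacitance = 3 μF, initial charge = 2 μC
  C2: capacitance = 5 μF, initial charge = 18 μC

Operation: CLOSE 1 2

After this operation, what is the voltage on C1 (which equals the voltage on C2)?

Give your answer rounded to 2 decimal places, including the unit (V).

Answer: 2.50 V

Derivation:
Initial: C1(3μF, Q=2μC, V=0.67V), C2(5μF, Q=18μC, V=3.60V)
Op 1: CLOSE 1-2: Q_total=20.00, C_total=8.00, V=2.50; Q1=7.50, Q2=12.50; dissipated=8.067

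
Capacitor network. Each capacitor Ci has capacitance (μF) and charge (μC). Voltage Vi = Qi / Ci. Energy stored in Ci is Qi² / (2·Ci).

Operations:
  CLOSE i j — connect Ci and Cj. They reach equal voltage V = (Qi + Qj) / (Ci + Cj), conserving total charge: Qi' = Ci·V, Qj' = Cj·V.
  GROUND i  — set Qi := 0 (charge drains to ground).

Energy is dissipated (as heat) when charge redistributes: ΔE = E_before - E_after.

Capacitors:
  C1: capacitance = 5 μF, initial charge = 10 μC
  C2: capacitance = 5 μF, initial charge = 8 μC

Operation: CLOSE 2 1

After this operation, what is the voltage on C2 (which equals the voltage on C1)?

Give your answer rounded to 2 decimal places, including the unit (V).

Initial: C1(5μF, Q=10μC, V=2.00V), C2(5μF, Q=8μC, V=1.60V)
Op 1: CLOSE 2-1: Q_total=18.00, C_total=10.00, V=1.80; Q2=9.00, Q1=9.00; dissipated=0.200

Answer: 1.80 V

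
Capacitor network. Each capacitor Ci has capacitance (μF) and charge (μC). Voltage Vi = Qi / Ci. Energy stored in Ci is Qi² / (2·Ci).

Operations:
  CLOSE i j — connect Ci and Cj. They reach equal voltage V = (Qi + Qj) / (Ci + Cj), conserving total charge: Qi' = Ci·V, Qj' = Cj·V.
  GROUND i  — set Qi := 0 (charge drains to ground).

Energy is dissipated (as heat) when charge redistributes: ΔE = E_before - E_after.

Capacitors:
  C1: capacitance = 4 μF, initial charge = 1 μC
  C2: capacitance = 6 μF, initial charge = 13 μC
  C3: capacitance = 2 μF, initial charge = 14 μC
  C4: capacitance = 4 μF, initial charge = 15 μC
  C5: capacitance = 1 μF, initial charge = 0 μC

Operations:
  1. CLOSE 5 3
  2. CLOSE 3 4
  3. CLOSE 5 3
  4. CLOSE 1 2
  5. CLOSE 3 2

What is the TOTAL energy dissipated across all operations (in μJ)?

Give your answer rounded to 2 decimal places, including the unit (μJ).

Initial: C1(4μF, Q=1μC, V=0.25V), C2(6μF, Q=13μC, V=2.17V), C3(2μF, Q=14μC, V=7.00V), C4(4μF, Q=15μC, V=3.75V), C5(1μF, Q=0μC, V=0.00V)
Op 1: CLOSE 5-3: Q_total=14.00, C_total=3.00, V=4.67; Q5=4.67, Q3=9.33; dissipated=16.333
Op 2: CLOSE 3-4: Q_total=24.33, C_total=6.00, V=4.06; Q3=8.11, Q4=16.22; dissipated=0.560
Op 3: CLOSE 5-3: Q_total=12.78, C_total=3.00, V=4.26; Q5=4.26, Q3=8.52; dissipated=0.124
Op 4: CLOSE 1-2: Q_total=14.00, C_total=10.00, V=1.40; Q1=5.60, Q2=8.40; dissipated=4.408
Op 5: CLOSE 3-2: Q_total=16.92, C_total=8.00, V=2.11; Q3=4.23, Q2=12.69; dissipated=6.132
Total dissipated: 27.558 μJ

Answer: 27.56 μJ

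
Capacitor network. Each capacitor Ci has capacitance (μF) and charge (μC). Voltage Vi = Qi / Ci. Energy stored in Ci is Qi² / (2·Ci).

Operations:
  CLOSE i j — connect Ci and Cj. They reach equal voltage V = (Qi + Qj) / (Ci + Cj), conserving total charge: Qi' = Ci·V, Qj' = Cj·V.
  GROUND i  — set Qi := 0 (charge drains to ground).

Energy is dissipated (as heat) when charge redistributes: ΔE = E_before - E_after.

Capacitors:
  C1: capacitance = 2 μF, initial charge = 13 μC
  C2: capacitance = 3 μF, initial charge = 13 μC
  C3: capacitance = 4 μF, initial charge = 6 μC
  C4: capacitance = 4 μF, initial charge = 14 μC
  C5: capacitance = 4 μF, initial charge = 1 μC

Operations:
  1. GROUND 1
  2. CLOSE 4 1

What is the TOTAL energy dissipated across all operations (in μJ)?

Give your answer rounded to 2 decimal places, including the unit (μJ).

Answer: 50.42 μJ

Derivation:
Initial: C1(2μF, Q=13μC, V=6.50V), C2(3μF, Q=13μC, V=4.33V), C3(4μF, Q=6μC, V=1.50V), C4(4μF, Q=14μC, V=3.50V), C5(4μF, Q=1μC, V=0.25V)
Op 1: GROUND 1: Q1=0; energy lost=42.250
Op 2: CLOSE 4-1: Q_total=14.00, C_total=6.00, V=2.33; Q4=9.33, Q1=4.67; dissipated=8.167
Total dissipated: 50.417 μJ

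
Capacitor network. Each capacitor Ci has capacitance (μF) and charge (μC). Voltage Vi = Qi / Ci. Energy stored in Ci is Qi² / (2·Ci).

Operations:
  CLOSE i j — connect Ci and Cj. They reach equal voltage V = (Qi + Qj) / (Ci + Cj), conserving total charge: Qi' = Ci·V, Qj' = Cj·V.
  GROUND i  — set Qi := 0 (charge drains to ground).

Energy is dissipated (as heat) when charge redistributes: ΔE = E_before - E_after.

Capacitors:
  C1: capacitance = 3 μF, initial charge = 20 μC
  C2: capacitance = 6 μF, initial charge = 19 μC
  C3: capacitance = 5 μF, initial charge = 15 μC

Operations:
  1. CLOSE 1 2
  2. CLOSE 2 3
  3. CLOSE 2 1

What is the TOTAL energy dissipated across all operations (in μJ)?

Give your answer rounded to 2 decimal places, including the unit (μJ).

Answer: 15.04 μJ

Derivation:
Initial: C1(3μF, Q=20μC, V=6.67V), C2(6μF, Q=19μC, V=3.17V), C3(5μF, Q=15μC, V=3.00V)
Op 1: CLOSE 1-2: Q_total=39.00, C_total=9.00, V=4.33; Q1=13.00, Q2=26.00; dissipated=12.250
Op 2: CLOSE 2-3: Q_total=41.00, C_total=11.00, V=3.73; Q2=22.36, Q3=18.64; dissipated=2.424
Op 3: CLOSE 2-1: Q_total=35.36, C_total=9.00, V=3.93; Q2=23.58, Q1=11.79; dissipated=0.367
Total dissipated: 15.042 μJ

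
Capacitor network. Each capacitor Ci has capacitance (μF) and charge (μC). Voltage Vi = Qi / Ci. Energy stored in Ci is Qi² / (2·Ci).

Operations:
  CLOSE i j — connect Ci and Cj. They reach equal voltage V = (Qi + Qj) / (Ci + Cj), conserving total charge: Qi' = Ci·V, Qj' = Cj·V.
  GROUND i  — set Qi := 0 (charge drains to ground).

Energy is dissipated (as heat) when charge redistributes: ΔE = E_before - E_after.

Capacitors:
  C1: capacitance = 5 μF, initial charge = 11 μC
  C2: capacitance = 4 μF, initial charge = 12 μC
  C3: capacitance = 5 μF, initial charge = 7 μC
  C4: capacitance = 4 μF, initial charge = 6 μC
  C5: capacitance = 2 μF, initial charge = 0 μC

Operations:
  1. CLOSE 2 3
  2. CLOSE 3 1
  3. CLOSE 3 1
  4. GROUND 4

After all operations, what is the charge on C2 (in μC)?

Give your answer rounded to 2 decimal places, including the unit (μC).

Initial: C1(5μF, Q=11μC, V=2.20V), C2(4μF, Q=12μC, V=3.00V), C3(5μF, Q=7μC, V=1.40V), C4(4μF, Q=6μC, V=1.50V), C5(2μF, Q=0μC, V=0.00V)
Op 1: CLOSE 2-3: Q_total=19.00, C_total=9.00, V=2.11; Q2=8.44, Q3=10.56; dissipated=2.844
Op 2: CLOSE 3-1: Q_total=21.56, C_total=10.00, V=2.16; Q3=10.78, Q1=10.78; dissipated=0.010
Op 3: CLOSE 3-1: Q_total=21.56, C_total=10.00, V=2.16; Q3=10.78, Q1=10.78; dissipated=0.000
Op 4: GROUND 4: Q4=0; energy lost=4.500
Final charges: Q1=10.78, Q2=8.44, Q3=10.78, Q4=0.00, Q5=0.00

Answer: 8.44 μC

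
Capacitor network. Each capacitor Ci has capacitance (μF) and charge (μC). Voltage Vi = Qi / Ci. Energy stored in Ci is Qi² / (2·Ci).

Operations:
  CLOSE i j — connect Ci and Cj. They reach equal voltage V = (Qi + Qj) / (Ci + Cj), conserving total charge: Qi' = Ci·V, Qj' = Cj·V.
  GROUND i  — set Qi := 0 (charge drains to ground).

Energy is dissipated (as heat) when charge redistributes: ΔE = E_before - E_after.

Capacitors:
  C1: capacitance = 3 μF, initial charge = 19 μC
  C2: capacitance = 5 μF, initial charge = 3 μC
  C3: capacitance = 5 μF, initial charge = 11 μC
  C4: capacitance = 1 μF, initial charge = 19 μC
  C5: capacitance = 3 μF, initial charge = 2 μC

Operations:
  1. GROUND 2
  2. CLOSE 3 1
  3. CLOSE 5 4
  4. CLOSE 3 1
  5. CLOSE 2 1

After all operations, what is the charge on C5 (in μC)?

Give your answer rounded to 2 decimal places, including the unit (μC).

Initial: C1(3μF, Q=19μC, V=6.33V), C2(5μF, Q=3μC, V=0.60V), C3(5μF, Q=11μC, V=2.20V), C4(1μF, Q=19μC, V=19.00V), C5(3μF, Q=2μC, V=0.67V)
Op 1: GROUND 2: Q2=0; energy lost=0.900
Op 2: CLOSE 3-1: Q_total=30.00, C_total=8.00, V=3.75; Q3=18.75, Q1=11.25; dissipated=16.017
Op 3: CLOSE 5-4: Q_total=21.00, C_total=4.00, V=5.25; Q5=15.75, Q4=5.25; dissipated=126.042
Op 4: CLOSE 3-1: Q_total=30.00, C_total=8.00, V=3.75; Q3=18.75, Q1=11.25; dissipated=0.000
Op 5: CLOSE 2-1: Q_total=11.25, C_total=8.00, V=1.41; Q2=7.03, Q1=4.22; dissipated=13.184
Final charges: Q1=4.22, Q2=7.03, Q3=18.75, Q4=5.25, Q5=15.75

Answer: 15.75 μC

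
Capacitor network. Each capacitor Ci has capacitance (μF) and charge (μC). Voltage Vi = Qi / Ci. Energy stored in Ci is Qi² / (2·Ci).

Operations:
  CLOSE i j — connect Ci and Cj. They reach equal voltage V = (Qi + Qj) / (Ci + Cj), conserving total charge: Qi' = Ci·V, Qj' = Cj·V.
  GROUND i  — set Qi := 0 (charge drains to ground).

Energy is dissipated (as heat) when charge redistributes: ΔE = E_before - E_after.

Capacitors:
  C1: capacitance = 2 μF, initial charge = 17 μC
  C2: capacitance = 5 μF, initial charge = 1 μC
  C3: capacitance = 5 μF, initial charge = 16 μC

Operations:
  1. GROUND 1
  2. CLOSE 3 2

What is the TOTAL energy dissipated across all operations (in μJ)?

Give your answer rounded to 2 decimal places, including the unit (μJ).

Answer: 83.50 μJ

Derivation:
Initial: C1(2μF, Q=17μC, V=8.50V), C2(5μF, Q=1μC, V=0.20V), C3(5μF, Q=16μC, V=3.20V)
Op 1: GROUND 1: Q1=0; energy lost=72.250
Op 2: CLOSE 3-2: Q_total=17.00, C_total=10.00, V=1.70; Q3=8.50, Q2=8.50; dissipated=11.250
Total dissipated: 83.500 μJ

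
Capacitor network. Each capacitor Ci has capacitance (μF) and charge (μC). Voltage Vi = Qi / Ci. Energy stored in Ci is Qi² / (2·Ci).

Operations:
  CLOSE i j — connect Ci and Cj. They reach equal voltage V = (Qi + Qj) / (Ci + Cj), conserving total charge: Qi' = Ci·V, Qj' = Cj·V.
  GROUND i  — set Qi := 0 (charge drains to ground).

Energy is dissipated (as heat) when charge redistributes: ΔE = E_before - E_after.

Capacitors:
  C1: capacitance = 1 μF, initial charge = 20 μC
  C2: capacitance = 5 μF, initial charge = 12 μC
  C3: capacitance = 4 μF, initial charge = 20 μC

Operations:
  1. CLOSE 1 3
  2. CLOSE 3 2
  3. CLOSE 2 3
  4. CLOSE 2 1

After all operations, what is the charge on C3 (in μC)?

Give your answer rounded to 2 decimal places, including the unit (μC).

Answer: 19.56 μC

Derivation:
Initial: C1(1μF, Q=20μC, V=20.00V), C2(5μF, Q=12μC, V=2.40V), C3(4μF, Q=20μC, V=5.00V)
Op 1: CLOSE 1-3: Q_total=40.00, C_total=5.00, V=8.00; Q1=8.00, Q3=32.00; dissipated=90.000
Op 2: CLOSE 3-2: Q_total=44.00, C_total=9.00, V=4.89; Q3=19.56, Q2=24.44; dissipated=34.844
Op 3: CLOSE 2-3: Q_total=44.00, C_total=9.00, V=4.89; Q2=24.44, Q3=19.56; dissipated=0.000
Op 4: CLOSE 2-1: Q_total=32.44, C_total=6.00, V=5.41; Q2=27.04, Q1=5.41; dissipated=4.033
Final charges: Q1=5.41, Q2=27.04, Q3=19.56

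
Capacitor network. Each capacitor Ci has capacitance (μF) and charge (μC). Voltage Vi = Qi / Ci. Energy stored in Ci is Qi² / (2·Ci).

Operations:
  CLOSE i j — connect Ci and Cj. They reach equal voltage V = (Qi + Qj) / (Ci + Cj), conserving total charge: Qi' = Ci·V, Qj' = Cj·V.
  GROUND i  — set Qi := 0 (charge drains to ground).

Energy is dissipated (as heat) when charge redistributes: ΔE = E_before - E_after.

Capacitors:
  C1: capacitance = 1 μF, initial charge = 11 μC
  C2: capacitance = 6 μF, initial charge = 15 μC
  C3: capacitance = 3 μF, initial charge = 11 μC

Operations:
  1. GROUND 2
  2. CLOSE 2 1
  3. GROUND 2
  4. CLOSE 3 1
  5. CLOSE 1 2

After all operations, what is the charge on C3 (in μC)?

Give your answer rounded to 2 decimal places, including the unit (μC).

Initial: C1(1μF, Q=11μC, V=11.00V), C2(6μF, Q=15μC, V=2.50V), C3(3μF, Q=11μC, V=3.67V)
Op 1: GROUND 2: Q2=0; energy lost=18.750
Op 2: CLOSE 2-1: Q_total=11.00, C_total=7.00, V=1.57; Q2=9.43, Q1=1.57; dissipated=51.857
Op 3: GROUND 2: Q2=0; energy lost=7.408
Op 4: CLOSE 3-1: Q_total=12.57, C_total=4.00, V=3.14; Q3=9.43, Q1=3.14; dissipated=1.646
Op 5: CLOSE 1-2: Q_total=3.14, C_total=7.00, V=0.45; Q1=0.45, Q2=2.69; dissipated=4.233
Final charges: Q1=0.45, Q2=2.69, Q3=9.43

Answer: 9.43 μC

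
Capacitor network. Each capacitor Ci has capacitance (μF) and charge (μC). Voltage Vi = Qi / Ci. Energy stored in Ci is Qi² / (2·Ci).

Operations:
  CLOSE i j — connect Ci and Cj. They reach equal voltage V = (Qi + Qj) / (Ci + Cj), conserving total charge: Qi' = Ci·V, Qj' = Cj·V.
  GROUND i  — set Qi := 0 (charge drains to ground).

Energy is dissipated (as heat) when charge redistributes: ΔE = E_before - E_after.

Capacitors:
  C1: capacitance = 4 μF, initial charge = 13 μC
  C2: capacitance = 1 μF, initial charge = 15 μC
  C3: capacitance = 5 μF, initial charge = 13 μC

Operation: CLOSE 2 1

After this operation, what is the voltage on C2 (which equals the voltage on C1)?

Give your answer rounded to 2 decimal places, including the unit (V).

Initial: C1(4μF, Q=13μC, V=3.25V), C2(1μF, Q=15μC, V=15.00V), C3(5μF, Q=13μC, V=2.60V)
Op 1: CLOSE 2-1: Q_total=28.00, C_total=5.00, V=5.60; Q2=5.60, Q1=22.40; dissipated=55.225

Answer: 5.60 V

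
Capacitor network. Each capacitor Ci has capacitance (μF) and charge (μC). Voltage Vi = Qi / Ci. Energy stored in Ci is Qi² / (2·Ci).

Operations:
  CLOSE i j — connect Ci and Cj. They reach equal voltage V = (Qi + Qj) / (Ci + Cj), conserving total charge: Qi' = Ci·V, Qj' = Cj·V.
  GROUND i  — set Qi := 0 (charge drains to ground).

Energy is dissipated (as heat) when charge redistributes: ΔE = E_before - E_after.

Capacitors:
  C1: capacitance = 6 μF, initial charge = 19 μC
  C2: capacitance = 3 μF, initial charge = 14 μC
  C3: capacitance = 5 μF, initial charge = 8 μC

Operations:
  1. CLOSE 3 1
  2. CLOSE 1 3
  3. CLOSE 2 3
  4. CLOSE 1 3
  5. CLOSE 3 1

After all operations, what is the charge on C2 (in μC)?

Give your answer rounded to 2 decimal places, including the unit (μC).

Answer: 9.85 μC

Derivation:
Initial: C1(6μF, Q=19μC, V=3.17V), C2(3μF, Q=14μC, V=4.67V), C3(5μF, Q=8μC, V=1.60V)
Op 1: CLOSE 3-1: Q_total=27.00, C_total=11.00, V=2.45; Q3=12.27, Q1=14.73; dissipated=3.347
Op 2: CLOSE 1-3: Q_total=27.00, C_total=11.00, V=2.45; Q1=14.73, Q3=12.27; dissipated=0.000
Op 3: CLOSE 2-3: Q_total=26.27, C_total=8.00, V=3.28; Q2=9.85, Q3=16.42; dissipated=4.588
Op 4: CLOSE 1-3: Q_total=31.15, C_total=11.00, V=2.83; Q1=16.99, Q3=14.16; dissipated=0.938
Op 5: CLOSE 3-1: Q_total=31.15, C_total=11.00, V=2.83; Q3=14.16, Q1=16.99; dissipated=0.000
Final charges: Q1=16.99, Q2=9.85, Q3=14.16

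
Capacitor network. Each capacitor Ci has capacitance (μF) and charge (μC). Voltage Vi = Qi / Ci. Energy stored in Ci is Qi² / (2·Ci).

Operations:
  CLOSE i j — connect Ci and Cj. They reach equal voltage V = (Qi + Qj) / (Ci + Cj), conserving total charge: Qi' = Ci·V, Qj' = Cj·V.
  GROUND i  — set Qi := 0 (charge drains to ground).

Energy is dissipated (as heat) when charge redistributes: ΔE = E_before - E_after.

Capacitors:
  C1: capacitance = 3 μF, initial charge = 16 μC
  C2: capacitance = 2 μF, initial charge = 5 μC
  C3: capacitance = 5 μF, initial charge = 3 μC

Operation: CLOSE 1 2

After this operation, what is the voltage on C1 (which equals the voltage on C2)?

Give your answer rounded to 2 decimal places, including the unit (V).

Answer: 4.20 V

Derivation:
Initial: C1(3μF, Q=16μC, V=5.33V), C2(2μF, Q=5μC, V=2.50V), C3(5μF, Q=3μC, V=0.60V)
Op 1: CLOSE 1-2: Q_total=21.00, C_total=5.00, V=4.20; Q1=12.60, Q2=8.40; dissipated=4.817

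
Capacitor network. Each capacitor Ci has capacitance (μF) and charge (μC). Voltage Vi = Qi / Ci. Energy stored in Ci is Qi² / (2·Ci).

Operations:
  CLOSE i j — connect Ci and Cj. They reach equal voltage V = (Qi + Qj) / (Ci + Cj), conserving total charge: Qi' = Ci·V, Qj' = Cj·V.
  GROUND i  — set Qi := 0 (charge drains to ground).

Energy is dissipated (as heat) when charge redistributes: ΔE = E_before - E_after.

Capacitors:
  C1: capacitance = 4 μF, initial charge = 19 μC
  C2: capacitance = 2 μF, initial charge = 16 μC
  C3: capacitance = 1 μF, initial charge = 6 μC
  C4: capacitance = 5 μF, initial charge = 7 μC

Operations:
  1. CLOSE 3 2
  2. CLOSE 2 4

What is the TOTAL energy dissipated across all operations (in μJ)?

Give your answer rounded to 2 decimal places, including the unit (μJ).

Initial: C1(4μF, Q=19μC, V=4.75V), C2(2μF, Q=16μC, V=8.00V), C3(1μF, Q=6μC, V=6.00V), C4(5μF, Q=7μC, V=1.40V)
Op 1: CLOSE 3-2: Q_total=22.00, C_total=3.00, V=7.33; Q3=7.33, Q2=14.67; dissipated=1.333
Op 2: CLOSE 2-4: Q_total=21.67, C_total=7.00, V=3.10; Q2=6.19, Q4=15.48; dissipated=25.146
Total dissipated: 26.479 μJ

Answer: 26.48 μJ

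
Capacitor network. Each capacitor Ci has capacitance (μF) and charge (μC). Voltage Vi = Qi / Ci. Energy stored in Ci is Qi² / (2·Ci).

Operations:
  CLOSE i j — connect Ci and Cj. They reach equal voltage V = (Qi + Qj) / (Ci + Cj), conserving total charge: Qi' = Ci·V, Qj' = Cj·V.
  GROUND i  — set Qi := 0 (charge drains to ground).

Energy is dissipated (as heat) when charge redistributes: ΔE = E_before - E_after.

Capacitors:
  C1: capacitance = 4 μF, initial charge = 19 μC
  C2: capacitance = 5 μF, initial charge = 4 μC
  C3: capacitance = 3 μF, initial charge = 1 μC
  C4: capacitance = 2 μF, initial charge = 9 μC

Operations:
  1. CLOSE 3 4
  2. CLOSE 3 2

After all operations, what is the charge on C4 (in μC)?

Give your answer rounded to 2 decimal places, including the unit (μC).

Answer: 4.00 μC

Derivation:
Initial: C1(4μF, Q=19μC, V=4.75V), C2(5μF, Q=4μC, V=0.80V), C3(3μF, Q=1μC, V=0.33V), C4(2μF, Q=9μC, V=4.50V)
Op 1: CLOSE 3-4: Q_total=10.00, C_total=5.00, V=2.00; Q3=6.00, Q4=4.00; dissipated=10.417
Op 2: CLOSE 3-2: Q_total=10.00, C_total=8.00, V=1.25; Q3=3.75, Q2=6.25; dissipated=1.350
Final charges: Q1=19.00, Q2=6.25, Q3=3.75, Q4=4.00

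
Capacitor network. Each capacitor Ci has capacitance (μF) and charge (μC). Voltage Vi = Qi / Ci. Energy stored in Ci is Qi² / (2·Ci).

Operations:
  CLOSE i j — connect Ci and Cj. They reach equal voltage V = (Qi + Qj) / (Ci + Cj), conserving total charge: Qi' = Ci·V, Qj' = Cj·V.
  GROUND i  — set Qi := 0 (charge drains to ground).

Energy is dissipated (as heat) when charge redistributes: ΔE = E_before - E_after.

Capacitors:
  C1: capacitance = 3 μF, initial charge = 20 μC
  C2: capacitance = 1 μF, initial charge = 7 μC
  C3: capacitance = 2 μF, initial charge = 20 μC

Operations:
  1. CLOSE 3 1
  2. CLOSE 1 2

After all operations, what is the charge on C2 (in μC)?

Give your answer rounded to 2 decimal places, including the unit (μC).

Answer: 7.75 μC

Derivation:
Initial: C1(3μF, Q=20μC, V=6.67V), C2(1μF, Q=7μC, V=7.00V), C3(2μF, Q=20μC, V=10.00V)
Op 1: CLOSE 3-1: Q_total=40.00, C_total=5.00, V=8.00; Q3=16.00, Q1=24.00; dissipated=6.667
Op 2: CLOSE 1-2: Q_total=31.00, C_total=4.00, V=7.75; Q1=23.25, Q2=7.75; dissipated=0.375
Final charges: Q1=23.25, Q2=7.75, Q3=16.00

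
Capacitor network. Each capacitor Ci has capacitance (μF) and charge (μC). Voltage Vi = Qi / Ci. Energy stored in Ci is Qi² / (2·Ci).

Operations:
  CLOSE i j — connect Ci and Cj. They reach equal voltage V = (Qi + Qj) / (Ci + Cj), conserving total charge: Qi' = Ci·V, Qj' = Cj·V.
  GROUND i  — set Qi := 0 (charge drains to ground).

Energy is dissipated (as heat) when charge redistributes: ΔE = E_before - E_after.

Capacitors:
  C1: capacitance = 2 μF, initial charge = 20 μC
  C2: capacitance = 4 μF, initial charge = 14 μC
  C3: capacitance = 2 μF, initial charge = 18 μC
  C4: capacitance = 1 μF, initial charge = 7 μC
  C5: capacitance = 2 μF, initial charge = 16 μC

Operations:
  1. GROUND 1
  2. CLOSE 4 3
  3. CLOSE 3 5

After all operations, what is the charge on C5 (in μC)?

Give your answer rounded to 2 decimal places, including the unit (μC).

Initial: C1(2μF, Q=20μC, V=10.00V), C2(4μF, Q=14μC, V=3.50V), C3(2μF, Q=18μC, V=9.00V), C4(1μF, Q=7μC, V=7.00V), C5(2μF, Q=16μC, V=8.00V)
Op 1: GROUND 1: Q1=0; energy lost=100.000
Op 2: CLOSE 4-3: Q_total=25.00, C_total=3.00, V=8.33; Q4=8.33, Q3=16.67; dissipated=1.333
Op 3: CLOSE 3-5: Q_total=32.67, C_total=4.00, V=8.17; Q3=16.33, Q5=16.33; dissipated=0.056
Final charges: Q1=0.00, Q2=14.00, Q3=16.33, Q4=8.33, Q5=16.33

Answer: 16.33 μC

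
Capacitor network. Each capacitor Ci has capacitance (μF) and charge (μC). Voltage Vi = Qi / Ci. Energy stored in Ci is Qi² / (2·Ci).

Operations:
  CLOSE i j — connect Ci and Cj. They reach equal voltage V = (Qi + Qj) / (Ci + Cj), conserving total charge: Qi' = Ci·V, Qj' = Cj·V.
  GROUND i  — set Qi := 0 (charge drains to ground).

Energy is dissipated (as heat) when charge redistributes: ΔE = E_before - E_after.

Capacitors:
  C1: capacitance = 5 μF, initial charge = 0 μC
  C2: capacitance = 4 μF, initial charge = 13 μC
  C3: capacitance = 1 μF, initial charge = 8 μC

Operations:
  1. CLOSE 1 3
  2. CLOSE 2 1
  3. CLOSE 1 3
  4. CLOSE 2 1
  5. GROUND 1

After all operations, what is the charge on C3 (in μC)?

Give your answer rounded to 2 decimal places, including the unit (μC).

Answer: 2.04 μC

Derivation:
Initial: C1(5μF, Q=0μC, V=0.00V), C2(4μF, Q=13μC, V=3.25V), C3(1μF, Q=8μC, V=8.00V)
Op 1: CLOSE 1-3: Q_total=8.00, C_total=6.00, V=1.33; Q1=6.67, Q3=1.33; dissipated=26.667
Op 2: CLOSE 2-1: Q_total=19.67, C_total=9.00, V=2.19; Q2=8.74, Q1=10.93; dissipated=4.082
Op 3: CLOSE 1-3: Q_total=12.26, C_total=6.00, V=2.04; Q1=10.22, Q3=2.04; dissipated=0.302
Op 4: CLOSE 2-1: Q_total=18.96, C_total=9.00, V=2.11; Q2=8.43, Q1=10.53; dissipated=0.022
Op 5: GROUND 1: Q1=0; energy lost=11.091
Final charges: Q1=0.00, Q2=8.43, Q3=2.04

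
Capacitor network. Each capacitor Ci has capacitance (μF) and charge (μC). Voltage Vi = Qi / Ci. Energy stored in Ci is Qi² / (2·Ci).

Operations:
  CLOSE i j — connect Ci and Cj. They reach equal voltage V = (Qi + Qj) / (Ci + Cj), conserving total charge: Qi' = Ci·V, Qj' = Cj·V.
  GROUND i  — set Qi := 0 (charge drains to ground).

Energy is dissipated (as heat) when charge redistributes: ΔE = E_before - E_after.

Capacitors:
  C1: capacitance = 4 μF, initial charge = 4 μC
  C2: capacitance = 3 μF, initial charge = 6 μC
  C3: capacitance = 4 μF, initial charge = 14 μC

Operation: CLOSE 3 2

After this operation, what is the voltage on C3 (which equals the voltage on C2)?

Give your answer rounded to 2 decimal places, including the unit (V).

Initial: C1(4μF, Q=4μC, V=1.00V), C2(3μF, Q=6μC, V=2.00V), C3(4μF, Q=14μC, V=3.50V)
Op 1: CLOSE 3-2: Q_total=20.00, C_total=7.00, V=2.86; Q3=11.43, Q2=8.57; dissipated=1.929

Answer: 2.86 V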